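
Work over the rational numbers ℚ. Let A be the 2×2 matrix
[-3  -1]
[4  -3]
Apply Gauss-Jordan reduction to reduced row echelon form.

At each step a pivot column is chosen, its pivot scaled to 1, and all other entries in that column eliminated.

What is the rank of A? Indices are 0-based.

rank = 2

pivot(0,0)=-3: scale R0 → (1, 1/3)
  clear (1,0): R1 −= (4)R0 → (0, -13/3)
pivot(1,1)=-13/3: scale R1 → (0, 1)
  clear (0,1): R0 −= (1/3)R1 → (1, 0)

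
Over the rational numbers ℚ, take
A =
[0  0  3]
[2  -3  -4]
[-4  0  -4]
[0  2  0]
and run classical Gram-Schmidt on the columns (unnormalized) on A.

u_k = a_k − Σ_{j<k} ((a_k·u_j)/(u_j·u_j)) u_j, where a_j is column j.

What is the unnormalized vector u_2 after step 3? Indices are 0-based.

u_2 = (3, -12/7, -6/7, -18/7)

Step 1: u_0 = a_0 = (0, 2, -4, 0).
Step 2: u_1 = a_1 − (-3/10)·u_0 = (0, -12/5, -6/5, 2).
Step 3: u_2 = a_2 − (2/5)·u_0 − (9/7)·u_1 = (3, -12/7, -6/7, -18/7).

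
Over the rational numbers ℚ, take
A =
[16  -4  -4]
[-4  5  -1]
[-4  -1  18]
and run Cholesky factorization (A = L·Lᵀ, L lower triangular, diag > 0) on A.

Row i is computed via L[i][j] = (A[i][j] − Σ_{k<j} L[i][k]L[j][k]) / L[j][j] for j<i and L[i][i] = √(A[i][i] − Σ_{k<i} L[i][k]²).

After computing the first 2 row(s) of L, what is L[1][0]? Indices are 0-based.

L[1][0] = -1

Step 1: L[0][0] = √(16) = 4.
  L[1][0] = (-4) / L[0][0] = -1.
Step 2: L[1][1] = √(4) = 2.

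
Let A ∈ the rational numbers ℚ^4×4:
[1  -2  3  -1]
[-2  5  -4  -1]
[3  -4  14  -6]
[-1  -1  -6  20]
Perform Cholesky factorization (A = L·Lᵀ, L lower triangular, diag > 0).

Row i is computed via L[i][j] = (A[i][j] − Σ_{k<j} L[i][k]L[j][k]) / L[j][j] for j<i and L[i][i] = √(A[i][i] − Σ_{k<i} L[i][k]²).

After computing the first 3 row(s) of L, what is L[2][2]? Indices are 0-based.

Step 1: L[0][0] = √(1) = 1.
  L[1][0] = (-2) / L[0][0] = -2.
Step 2: L[1][1] = √(1) = 1.
  L[2][0] = (3) / L[0][0] = 3.
  L[2][1] = (2) / L[1][1] = 2.
Step 3: L[2][2] = √(1) = 1.

L[2][2] = 1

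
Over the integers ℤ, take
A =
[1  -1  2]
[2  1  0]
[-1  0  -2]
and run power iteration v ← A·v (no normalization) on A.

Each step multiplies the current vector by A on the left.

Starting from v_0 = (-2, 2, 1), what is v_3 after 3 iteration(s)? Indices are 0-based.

v_0 = (-2, 2, 1).
v_1 = A·v_0 = (-2, -2, 0).
v_2 = A·v_1 = (0, -6, 2).
v_3 = A·v_2 = (10, -6, -4).

v_3 = (10, -6, -4)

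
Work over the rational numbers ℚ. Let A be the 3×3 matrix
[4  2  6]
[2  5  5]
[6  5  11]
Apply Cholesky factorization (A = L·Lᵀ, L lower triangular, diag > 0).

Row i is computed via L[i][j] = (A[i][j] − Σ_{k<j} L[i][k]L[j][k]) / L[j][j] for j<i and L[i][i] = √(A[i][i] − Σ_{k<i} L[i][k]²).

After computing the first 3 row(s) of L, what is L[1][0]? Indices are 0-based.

Step 1: L[0][0] = √(4) = 2.
  L[1][0] = (2) / L[0][0] = 1.
Step 2: L[1][1] = √(4) = 2.
  L[2][0] = (6) / L[0][0] = 3.
  L[2][1] = (2) / L[1][1] = 1.
Step 3: L[2][2] = √(1) = 1.

L[1][0] = 1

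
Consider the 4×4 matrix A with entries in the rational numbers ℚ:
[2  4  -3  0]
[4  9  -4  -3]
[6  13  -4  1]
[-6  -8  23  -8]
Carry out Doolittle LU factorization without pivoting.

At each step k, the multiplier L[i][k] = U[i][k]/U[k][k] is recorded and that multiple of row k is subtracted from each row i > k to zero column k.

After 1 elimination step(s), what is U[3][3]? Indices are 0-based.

[col 0] pivot 2
  R1 -= 2*R0 → (0, 1, 2, -3)  (L[1][0] := 2)
  R2 -= 3*R0 → (0, 1, 5, 1)  (L[2][0] := 3)
  R3 -= -3*R0 → (0, 4, 14, -8)  (L[3][0] := -3)

U[3][3] = -8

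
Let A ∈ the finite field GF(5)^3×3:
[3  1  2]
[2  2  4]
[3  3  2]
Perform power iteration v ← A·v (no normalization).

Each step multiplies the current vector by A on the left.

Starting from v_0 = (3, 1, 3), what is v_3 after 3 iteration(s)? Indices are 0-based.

v_3 = (4, 2, 2)

v_0 = (3, 1, 3).
v_1 = A·v_0 = (1, 0, 3).
v_2 = A·v_1 = (4, 4, 4).
v_3 = A·v_2 = (4, 2, 2).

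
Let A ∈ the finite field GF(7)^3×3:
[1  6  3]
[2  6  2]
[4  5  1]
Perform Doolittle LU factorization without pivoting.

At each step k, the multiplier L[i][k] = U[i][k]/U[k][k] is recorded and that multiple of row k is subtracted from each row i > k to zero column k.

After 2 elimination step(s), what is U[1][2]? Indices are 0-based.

[col 0] pivot 1
  R1 -= 2*R0 → (0, 1, 3)  (L[1][0] := 2)
  R2 -= 4*R0 → (0, 2, 3)  (L[2][0] := 4)
[col 1] pivot 1
  R2 -= 2*R1 → (0, 0, 4)  (L[2][1] := 2)

U[1][2] = 3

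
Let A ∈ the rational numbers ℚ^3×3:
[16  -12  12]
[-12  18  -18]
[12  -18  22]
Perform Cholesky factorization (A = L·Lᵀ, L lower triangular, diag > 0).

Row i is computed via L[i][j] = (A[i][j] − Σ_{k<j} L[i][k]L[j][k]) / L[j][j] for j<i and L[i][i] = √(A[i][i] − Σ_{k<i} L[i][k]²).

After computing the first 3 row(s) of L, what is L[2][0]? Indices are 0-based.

Step 1: L[0][0] = √(16) = 4.
  L[1][0] = (-12) / L[0][0] = -3.
Step 2: L[1][1] = √(9) = 3.
  L[2][0] = (12) / L[0][0] = 3.
  L[2][1] = (-9) / L[1][1] = -3.
Step 3: L[2][2] = √(4) = 2.

L[2][0] = 3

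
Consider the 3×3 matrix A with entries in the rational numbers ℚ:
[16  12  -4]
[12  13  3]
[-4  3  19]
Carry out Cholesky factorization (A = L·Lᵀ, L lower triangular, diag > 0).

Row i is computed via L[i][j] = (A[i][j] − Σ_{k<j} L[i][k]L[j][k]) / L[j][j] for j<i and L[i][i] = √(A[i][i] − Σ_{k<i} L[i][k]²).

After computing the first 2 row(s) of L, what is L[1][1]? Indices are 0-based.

Step 1: L[0][0] = √(16) = 4.
  L[1][0] = (12) / L[0][0] = 3.
Step 2: L[1][1] = √(4) = 2.

L[1][1] = 2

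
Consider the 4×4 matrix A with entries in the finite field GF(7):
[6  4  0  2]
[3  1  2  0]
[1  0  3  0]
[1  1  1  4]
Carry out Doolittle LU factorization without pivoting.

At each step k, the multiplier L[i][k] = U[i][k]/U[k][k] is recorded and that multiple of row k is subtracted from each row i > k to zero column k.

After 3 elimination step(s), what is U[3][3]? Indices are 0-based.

U[3][3] = 3

[col 0] pivot 6
  R1 -= 4*R0 → (0, 6, 2, 6)  (L[1][0] := 4)
  R2 -= 6*R0 → (0, 4, 3, 2)  (L[2][0] := 6)
  R3 -= 6*R0 → (0, 5, 1, 6)  (L[3][0] := 6)
[col 1] pivot 6
  R2 -= 3*R1 → (0, 0, 4, 5)  (L[2][1] := 3)
  R3 -= 2*R1 → (0, 0, 4, 1)  (L[3][1] := 2)
[col 2] pivot 4
  R3 -= 1*R2 → (0, 0, 0, 3)  (L[3][2] := 1)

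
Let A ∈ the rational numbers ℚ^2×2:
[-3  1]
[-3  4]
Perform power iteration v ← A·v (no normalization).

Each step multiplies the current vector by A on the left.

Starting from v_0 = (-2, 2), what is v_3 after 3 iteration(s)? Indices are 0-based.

v_0 = (-2, 2).
v_1 = A·v_0 = (8, 14).
v_2 = A·v_1 = (-10, 32).
v_3 = A·v_2 = (62, 158).

v_3 = (62, 158)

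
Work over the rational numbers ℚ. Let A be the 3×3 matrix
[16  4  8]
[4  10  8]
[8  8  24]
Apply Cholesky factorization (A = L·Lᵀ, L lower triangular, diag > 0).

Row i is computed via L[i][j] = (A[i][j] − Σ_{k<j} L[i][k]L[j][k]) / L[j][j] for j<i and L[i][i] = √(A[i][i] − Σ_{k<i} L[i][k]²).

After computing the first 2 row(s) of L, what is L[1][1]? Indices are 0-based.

Step 1: L[0][0] = √(16) = 4.
  L[1][0] = (4) / L[0][0] = 1.
Step 2: L[1][1] = √(9) = 3.

L[1][1] = 3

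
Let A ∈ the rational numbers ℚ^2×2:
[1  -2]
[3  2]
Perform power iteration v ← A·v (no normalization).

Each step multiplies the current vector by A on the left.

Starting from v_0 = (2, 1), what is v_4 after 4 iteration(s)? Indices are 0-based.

v_4 = (-16, -176)

v_0 = (2, 1).
v_1 = A·v_0 = (0, 8).
v_2 = A·v_1 = (-16, 16).
v_3 = A·v_2 = (-48, -16).
v_4 = A·v_3 = (-16, -176).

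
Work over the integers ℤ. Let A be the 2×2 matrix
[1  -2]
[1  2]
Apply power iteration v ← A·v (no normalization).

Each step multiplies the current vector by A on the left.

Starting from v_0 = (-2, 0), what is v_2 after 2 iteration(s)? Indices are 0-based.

v_0 = (-2, 0).
v_1 = A·v_0 = (-2, -2).
v_2 = A·v_1 = (2, -6).

v_2 = (2, -6)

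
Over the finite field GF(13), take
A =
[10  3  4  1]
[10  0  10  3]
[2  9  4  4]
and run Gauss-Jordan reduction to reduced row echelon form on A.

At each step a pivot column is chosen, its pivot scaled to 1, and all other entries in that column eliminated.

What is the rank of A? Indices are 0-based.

pivot(0,0)=10: scale R0 → (1, 12, 3, 4)
  clear (1,0): R1 −= (10)R0 → (0, 10, 6, 2)
  clear (2,0): R2 −= (2)R0 → (0, 11, 11, 9)
pivot(1,1)=10: scale R1 → (0, 1, 11, 8)
  clear (0,1): R0 −= (12)R1 → (1, 0, 1, 12)
  clear (2,1): R2 −= (11)R1 → (0, 0, 7, 12)
pivot(2,2)=7: scale R2 → (0, 0, 1, 11)
  clear (0,2): R0 −= (1)R2 → (1, 0, 0, 1)
  clear (1,2): R1 −= (11)R2 → (0, 1, 0, 4)

rank = 3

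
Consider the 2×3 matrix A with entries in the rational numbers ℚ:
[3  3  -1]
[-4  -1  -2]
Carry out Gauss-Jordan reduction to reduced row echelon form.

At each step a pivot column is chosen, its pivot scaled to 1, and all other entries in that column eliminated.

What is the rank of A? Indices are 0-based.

step 1: normalize row 0 (÷3) = (1, 1, -1/3)
  row 1: subtract -4×row0 = (0, 3, -10/3)
step 2: normalize row 1 (÷3) = (0, 1, -10/9)
  row 0: subtract 1×row1 = (1, 0, 7/9)

rank = 2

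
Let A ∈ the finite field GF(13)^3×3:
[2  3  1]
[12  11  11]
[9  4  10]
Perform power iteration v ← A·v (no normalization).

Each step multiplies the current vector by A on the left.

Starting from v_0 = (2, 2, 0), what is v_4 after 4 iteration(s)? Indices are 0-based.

v_4 = (8, 11, 11)

v_0 = (2, 2, 0).
v_1 = A·v_0 = (10, 7, 0).
v_2 = A·v_1 = (2, 2, 1).
v_3 = A·v_2 = (11, 5, 10).
v_4 = A·v_3 = (8, 11, 11).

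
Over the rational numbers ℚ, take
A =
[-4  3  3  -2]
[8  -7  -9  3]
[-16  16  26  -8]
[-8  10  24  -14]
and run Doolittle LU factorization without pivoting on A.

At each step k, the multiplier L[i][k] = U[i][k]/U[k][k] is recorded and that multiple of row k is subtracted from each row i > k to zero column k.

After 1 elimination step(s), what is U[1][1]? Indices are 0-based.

Step 1: pivot at (0,0) is -4.
  row1 ← row1 − (-2)·row0  ⇒  L[1][0]=-2, U row1=(0, -1, -3, -1)
  row2 ← row2 − (4)·row0  ⇒  L[2][0]=4, U row2=(0, 4, 14, 0)
  row3 ← row3 − (2)·row0  ⇒  L[3][0]=2, U row3=(0, 4, 18, -10)

U[1][1] = -1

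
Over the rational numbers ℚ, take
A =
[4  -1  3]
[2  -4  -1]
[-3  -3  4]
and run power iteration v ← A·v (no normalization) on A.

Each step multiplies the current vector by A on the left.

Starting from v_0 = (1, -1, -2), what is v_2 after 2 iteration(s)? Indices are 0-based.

v_0 = (1, -1, -2).
v_1 = A·v_0 = (-1, 8, -8).
v_2 = A·v_1 = (-36, -26, -53).

v_2 = (-36, -26, -53)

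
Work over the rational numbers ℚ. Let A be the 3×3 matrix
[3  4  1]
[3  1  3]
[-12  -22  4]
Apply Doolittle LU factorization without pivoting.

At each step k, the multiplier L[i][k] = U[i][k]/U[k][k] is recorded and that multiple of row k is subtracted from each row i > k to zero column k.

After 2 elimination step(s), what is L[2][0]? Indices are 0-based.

k=0: U[0][0]=3
  eliminate (1,0): mult=1, new row 1: (0, -3, 2); set L[1][0]=1
  eliminate (2,0): mult=-4, new row 2: (0, -6, 8); set L[2][0]=-4
k=1: U[1][1]=-3
  eliminate (2,1): mult=2, new row 2: (0, 0, 4); set L[2][1]=2

L[2][0] = -4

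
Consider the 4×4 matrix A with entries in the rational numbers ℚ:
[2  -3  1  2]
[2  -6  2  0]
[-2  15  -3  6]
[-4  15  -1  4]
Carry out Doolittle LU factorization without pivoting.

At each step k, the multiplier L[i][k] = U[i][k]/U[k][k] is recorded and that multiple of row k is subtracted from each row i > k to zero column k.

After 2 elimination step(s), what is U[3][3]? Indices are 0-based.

Step 1: pivot at (0,0) is 2.
  row1 ← row1 − (1)·row0  ⇒  L[1][0]=1, U row1=(0, -3, 1, -2)
  row2 ← row2 − (-1)·row0  ⇒  L[2][0]=-1, U row2=(0, 12, -2, 8)
  row3 ← row3 − (-2)·row0  ⇒  L[3][0]=-2, U row3=(0, 9, 1, 8)
Step 2: pivot at (1,1) is -3.
  row2 ← row2 − (-4)·row1  ⇒  L[2][1]=-4, U row2=(0, 0, 2, 0)
  row3 ← row3 − (-3)·row1  ⇒  L[3][1]=-3, U row3=(0, 0, 4, 2)

U[3][3] = 2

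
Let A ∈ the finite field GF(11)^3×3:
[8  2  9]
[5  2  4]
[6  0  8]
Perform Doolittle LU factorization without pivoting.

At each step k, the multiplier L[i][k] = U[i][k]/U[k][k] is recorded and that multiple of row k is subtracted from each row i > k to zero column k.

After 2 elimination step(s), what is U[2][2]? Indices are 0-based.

k=0: U[0][0]=8
  eliminate (1,0): mult=2, new row 1: (0, 9, 8); set L[1][0]=2
  eliminate (2,0): mult=9, new row 2: (0, 4, 4); set L[2][0]=9
k=1: U[1][1]=9
  eliminate (2,1): mult=9, new row 2: (0, 0, 9); set L[2][1]=9

U[2][2] = 9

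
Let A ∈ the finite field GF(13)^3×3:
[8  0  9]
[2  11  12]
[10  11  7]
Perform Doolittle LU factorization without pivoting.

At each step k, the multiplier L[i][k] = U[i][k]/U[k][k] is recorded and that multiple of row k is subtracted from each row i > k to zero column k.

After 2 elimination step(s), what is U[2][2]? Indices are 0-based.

U[2][2] = 12

Step 1: pivot at (0,0) is 8.
  row1 ← row1 − (10)·row0  ⇒  L[1][0]=10, U row1=(0, 11, 0)
  row2 ← row2 − (11)·row0  ⇒  L[2][0]=11, U row2=(0, 11, 12)
Step 2: pivot at (1,1) is 11.
  row2 ← row2 − (1)·row1  ⇒  L[2][1]=1, U row2=(0, 0, 12)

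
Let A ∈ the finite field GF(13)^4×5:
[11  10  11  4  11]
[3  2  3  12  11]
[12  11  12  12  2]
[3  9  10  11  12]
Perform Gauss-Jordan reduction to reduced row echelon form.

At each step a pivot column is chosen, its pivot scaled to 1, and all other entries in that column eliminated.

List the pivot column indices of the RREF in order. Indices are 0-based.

pivot(0,0)=11: scale R0 → (1, 8, 1, 11, 1)
  clear (1,0): R1 −= (3)R0 → (0, 4, 0, 5, 8)
  clear (2,0): R2 −= (12)R0 → (0, 6, 0, 10, 3)
  clear (3,0): R3 −= (3)R0 → (0, 11, 7, 4, 9)
pivot(1,1)=4: scale R1 → (0, 1, 0, 11, 2)
  clear (0,1): R0 −= (8)R1 → (1, 0, 1, 1, 11)
  clear (2,1): R2 −= (6)R1 → (0, 0, 0, 9, 4)
  clear (3,1): R3 −= (11)R1 → (0, 0, 7, 0, 0)
pivot(2,2): swap R2↔R3
pivot(2,2)=7: scale R2 → (0, 0, 1, 0, 0)
  clear (0,2): R0 −= (1)R2 → (1, 0, 0, 1, 11)
pivot(3,3)=9: scale R3 → (0, 0, 0, 1, 12)
  clear (0,3): R0 −= (1)R3 → (1, 0, 0, 0, 12)
  clear (1,3): R1 −= (11)R3 → (0, 1, 0, 0, 0)

pivot columns: 0, 1, 2, 3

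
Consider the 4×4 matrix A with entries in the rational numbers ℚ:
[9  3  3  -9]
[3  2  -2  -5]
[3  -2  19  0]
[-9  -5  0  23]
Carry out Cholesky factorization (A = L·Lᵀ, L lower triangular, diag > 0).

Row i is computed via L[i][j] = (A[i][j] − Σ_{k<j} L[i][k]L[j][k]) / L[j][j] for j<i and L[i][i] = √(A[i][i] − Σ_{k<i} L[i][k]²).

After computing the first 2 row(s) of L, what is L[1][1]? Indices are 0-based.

L[1][1] = 1

Step 1: L[0][0] = √(9) = 3.
  L[1][0] = (3) / L[0][0] = 1.
Step 2: L[1][1] = √(1) = 1.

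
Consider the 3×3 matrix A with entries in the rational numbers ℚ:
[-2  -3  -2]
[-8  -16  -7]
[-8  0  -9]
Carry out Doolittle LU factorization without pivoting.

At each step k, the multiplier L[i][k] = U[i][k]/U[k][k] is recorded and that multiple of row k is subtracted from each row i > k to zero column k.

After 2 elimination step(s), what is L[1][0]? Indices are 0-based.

Step 1: pivot at (0,0) is -2.
  row1 ← row1 − (4)·row0  ⇒  L[1][0]=4, U row1=(0, -4, 1)
  row2 ← row2 − (4)·row0  ⇒  L[2][0]=4, U row2=(0, 12, -1)
Step 2: pivot at (1,1) is -4.
  row2 ← row2 − (-3)·row1  ⇒  L[2][1]=-3, U row2=(0, 0, 2)

L[1][0] = 4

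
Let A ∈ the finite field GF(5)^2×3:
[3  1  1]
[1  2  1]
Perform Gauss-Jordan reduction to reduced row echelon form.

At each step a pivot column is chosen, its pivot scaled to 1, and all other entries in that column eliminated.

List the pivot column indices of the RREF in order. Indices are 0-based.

pivot columns: 0, 2

pivot(0,0)=3: scale R0 → (1, 2, 2)
  clear (1,0): R1 −= (1)R0 → (0, 0, 4)
col 1: no nonzero at/below row 1; advance.
pivot(1,2)=4: scale R1 → (0, 0, 1)
  clear (0,2): R0 −= (2)R1 → (1, 2, 0)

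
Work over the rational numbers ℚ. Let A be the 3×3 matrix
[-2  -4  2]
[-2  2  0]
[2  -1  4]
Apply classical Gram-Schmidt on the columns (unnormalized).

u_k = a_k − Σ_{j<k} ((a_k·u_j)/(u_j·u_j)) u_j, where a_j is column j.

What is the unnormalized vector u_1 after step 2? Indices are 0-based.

Step 1: u_0 = a_0 = (-2, -2, 2).
Step 2: u_1 = a_1 − (1/6)·u_0 = (-11/3, 7/3, -4/3).

u_1 = (-11/3, 7/3, -4/3)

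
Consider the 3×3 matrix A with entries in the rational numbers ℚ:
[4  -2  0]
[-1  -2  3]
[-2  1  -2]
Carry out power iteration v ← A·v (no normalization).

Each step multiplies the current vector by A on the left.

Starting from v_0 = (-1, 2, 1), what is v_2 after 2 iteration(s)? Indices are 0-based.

v_0 = (-1, 2, 1).
v_1 = A·v_0 = (-8, 0, 2).
v_2 = A·v_1 = (-32, 14, 12).

v_2 = (-32, 14, 12)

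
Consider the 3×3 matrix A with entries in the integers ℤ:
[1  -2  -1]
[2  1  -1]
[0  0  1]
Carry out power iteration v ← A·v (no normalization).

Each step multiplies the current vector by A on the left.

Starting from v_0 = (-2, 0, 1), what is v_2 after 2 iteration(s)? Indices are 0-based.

v_2 = (6, -12, 1)

v_0 = (-2, 0, 1).
v_1 = A·v_0 = (-3, -5, 1).
v_2 = A·v_1 = (6, -12, 1).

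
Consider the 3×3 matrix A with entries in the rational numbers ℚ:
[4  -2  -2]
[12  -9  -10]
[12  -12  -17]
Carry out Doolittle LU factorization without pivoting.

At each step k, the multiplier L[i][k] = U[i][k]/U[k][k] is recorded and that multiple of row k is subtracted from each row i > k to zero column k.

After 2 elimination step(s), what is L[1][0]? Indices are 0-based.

k=0: U[0][0]=4
  eliminate (1,0): mult=3, new row 1: (0, -3, -4); set L[1][0]=3
  eliminate (2,0): mult=3, new row 2: (0, -6, -11); set L[2][0]=3
k=1: U[1][1]=-3
  eliminate (2,1): mult=2, new row 2: (0, 0, -3); set L[2][1]=2

L[1][0] = 3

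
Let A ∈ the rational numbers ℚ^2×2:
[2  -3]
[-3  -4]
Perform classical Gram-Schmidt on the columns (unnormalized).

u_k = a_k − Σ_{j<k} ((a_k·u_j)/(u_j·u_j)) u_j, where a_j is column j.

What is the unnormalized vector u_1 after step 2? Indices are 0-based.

Step 1: u_0 = a_0 = (2, -3).
Step 2: u_1 = a_1 − (6/13)·u_0 = (-51/13, -34/13).

u_1 = (-51/13, -34/13)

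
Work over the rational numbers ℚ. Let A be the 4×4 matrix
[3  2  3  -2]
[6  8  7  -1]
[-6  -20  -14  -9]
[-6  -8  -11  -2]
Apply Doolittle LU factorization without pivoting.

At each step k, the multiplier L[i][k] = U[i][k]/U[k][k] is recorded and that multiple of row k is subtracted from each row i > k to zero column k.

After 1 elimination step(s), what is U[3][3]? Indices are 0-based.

U[3][3] = -6

Step 1: pivot at (0,0) is 3.
  row1 ← row1 − (2)·row0  ⇒  L[1][0]=2, U row1=(0, 4, 1, 3)
  row2 ← row2 − (-2)·row0  ⇒  L[2][0]=-2, U row2=(0, -16, -8, -13)
  row3 ← row3 − (-2)·row0  ⇒  L[3][0]=-2, U row3=(0, -4, -5, -6)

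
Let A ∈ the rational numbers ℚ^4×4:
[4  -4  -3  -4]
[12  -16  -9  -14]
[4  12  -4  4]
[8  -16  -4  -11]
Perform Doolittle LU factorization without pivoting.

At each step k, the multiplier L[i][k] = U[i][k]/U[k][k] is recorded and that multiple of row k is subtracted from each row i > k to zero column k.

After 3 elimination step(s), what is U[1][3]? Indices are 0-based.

U[1][3] = -2

Step 1: pivot at (0,0) is 4.
  row1 ← row1 − (3)·row0  ⇒  L[1][0]=3, U row1=(0, -4, 0, -2)
  row2 ← row2 − (1)·row0  ⇒  L[2][0]=1, U row2=(0, 16, -1, 8)
  row3 ← row3 − (2)·row0  ⇒  L[3][0]=2, U row3=(0, -8, 2, -3)
Step 2: pivot at (1,1) is -4.
  row2 ← row2 − (-4)·row1  ⇒  L[2][1]=-4, U row2=(0, 0, -1, 0)
  row3 ← row3 − (2)·row1  ⇒  L[3][1]=2, U row3=(0, 0, 2, 1)
Step 3: pivot at (2,2) is -1.
  row3 ← row3 − (-2)·row2  ⇒  L[3][2]=-2, U row3=(0, 0, 0, 1)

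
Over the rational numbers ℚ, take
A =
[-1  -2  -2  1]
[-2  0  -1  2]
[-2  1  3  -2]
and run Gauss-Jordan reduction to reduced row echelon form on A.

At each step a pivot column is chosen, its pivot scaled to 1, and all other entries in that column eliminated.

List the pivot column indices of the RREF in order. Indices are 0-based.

pivot columns: 0, 1, 2

step 1: normalize row 0 (÷-1) = (1, 2, 2, -1)
  row 1: subtract -2×row0 = (0, 4, 3, 0)
  row 2: subtract -2×row0 = (0, 5, 7, -4)
step 2: normalize row 1 (÷4) = (0, 1, 3/4, 0)
  row 0: subtract 2×row1 = (1, 0, 1/2, -1)
  row 2: subtract 5×row1 = (0, 0, 13/4, -4)
step 3: normalize row 2 (÷13/4) = (0, 0, 1, -16/13)
  row 0: subtract 1/2×row2 = (1, 0, 0, -5/13)
  row 1: subtract 3/4×row2 = (0, 1, 0, 12/13)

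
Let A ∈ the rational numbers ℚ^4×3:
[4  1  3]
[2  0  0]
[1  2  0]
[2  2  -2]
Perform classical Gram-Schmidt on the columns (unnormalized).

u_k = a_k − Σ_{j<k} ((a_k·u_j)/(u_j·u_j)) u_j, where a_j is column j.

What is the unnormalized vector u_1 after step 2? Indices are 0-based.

Step 1: u_0 = a_0 = (4, 2, 1, 2).
Step 2: u_1 = a_1 − (2/5)·u_0 = (-3/5, -4/5, 8/5, 6/5).

u_1 = (-3/5, -4/5, 8/5, 6/5)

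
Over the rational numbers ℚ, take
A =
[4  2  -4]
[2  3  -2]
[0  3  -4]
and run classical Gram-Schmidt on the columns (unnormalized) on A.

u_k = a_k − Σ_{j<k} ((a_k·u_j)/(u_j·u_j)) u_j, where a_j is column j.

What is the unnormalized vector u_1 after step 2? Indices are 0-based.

u_1 = (-4/5, 8/5, 3)

Step 1: u_0 = a_0 = (4, 2, 0).
Step 2: u_1 = a_1 − (7/10)·u_0 = (-4/5, 8/5, 3).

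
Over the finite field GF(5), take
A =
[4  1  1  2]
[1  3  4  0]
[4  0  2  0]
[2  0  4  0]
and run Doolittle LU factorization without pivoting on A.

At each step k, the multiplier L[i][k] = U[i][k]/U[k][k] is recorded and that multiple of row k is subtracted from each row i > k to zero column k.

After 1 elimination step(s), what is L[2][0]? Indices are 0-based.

Step 1: pivot at (0,0) is 4.
  row1 ← row1 − (4)·row0  ⇒  L[1][0]=4, U row1=(0, 4, 0, 2)
  row2 ← row2 − (1)·row0  ⇒  L[2][0]=1, U row2=(0, 4, 1, 3)
  row3 ← row3 − (3)·row0  ⇒  L[3][0]=3, U row3=(0, 2, 1, 4)

L[2][0] = 1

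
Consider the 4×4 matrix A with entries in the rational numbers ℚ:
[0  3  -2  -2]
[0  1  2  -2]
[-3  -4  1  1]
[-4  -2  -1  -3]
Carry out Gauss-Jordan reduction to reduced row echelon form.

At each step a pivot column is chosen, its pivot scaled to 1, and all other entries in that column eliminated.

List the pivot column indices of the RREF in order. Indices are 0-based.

pivot columns: 0, 1, 2, 3

[1] R0 <-> R2
[1] R0 /= -3  ⇒  (1, 4/3, -1/3, -1/3)
     R3 -= -4·R0  ⇒  (0, 10/3, -7/3, -13/3)
[2] R1 /= 1  ⇒  (0, 1, 2, -2)
     R0 -= 4/3·R1  ⇒  (1, 0, -3, 7/3)
     R2 -= 3·R1  ⇒  (0, 0, -8, 4)
     R3 -= 10/3·R1  ⇒  (0, 0, -9, 7/3)
[3] R2 /= -8  ⇒  (0, 0, 1, -1/2)
     R0 -= -3·R2  ⇒  (1, 0, 0, 5/6)
     R1 -= 2·R2  ⇒  (0, 1, 0, -1)
     R3 -= -9·R2  ⇒  (0, 0, 0, -13/6)
[4] R3 /= -13/6  ⇒  (0, 0, 0, 1)
     R0 -= 5/6·R3  ⇒  (1, 0, 0, 0)
     R1 -= -1·R3  ⇒  (0, 1, 0, 0)
     R2 -= -1/2·R3  ⇒  (0, 0, 1, 0)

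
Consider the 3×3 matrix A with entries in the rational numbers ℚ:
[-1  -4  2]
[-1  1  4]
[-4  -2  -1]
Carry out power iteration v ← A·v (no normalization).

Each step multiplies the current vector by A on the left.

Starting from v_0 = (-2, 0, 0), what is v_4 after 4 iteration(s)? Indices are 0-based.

v_4 = (254, -152, 872)

v_0 = (-2, 0, 0).
v_1 = A·v_0 = (2, 2, 8).
v_2 = A·v_1 = (6, 32, -20).
v_3 = A·v_2 = (-174, -54, -68).
v_4 = A·v_3 = (254, -152, 872).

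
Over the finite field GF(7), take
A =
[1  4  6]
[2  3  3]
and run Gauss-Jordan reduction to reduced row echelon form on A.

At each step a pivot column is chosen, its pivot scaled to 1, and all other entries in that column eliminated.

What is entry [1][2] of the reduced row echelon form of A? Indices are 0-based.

M[1][2] = 6

pivot(0,0)=1: scale R0 → (1, 4, 6)
  clear (1,0): R1 −= (2)R0 → (0, 2, 5)
pivot(1,1)=2: scale R1 → (0, 1, 6)
  clear (0,1): R0 −= (4)R1 → (1, 0, 3)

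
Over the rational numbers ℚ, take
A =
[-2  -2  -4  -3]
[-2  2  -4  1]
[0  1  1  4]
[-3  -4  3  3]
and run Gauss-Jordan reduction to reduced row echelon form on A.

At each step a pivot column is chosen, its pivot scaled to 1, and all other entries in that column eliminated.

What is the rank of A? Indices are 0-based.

step 1: normalize row 0 (÷-2) = (1, 1, 2, 3/2)
  row 1: subtract -2×row0 = (0, 4, 0, 4)
  row 3: subtract -3×row0 = (0, -1, 9, 15/2)
step 2: normalize row 1 (÷4) = (0, 1, 0, 1)
  row 0: subtract 1×row1 = (1, 0, 2, 1/2)
  row 2: subtract 1×row1 = (0, 0, 1, 3)
  row 3: subtract -1×row1 = (0, 0, 9, 17/2)
step 3: normalize row 2 (÷1) = (0, 0, 1, 3)
  row 0: subtract 2×row2 = (1, 0, 0, -11/2)
  row 3: subtract 9×row2 = (0, 0, 0, -37/2)
step 4: normalize row 3 (÷-37/2) = (0, 0, 0, 1)
  row 0: subtract -11/2×row3 = (1, 0, 0, 0)
  row 1: subtract 1×row3 = (0, 1, 0, 0)
  row 2: subtract 3×row3 = (0, 0, 1, 0)

rank = 4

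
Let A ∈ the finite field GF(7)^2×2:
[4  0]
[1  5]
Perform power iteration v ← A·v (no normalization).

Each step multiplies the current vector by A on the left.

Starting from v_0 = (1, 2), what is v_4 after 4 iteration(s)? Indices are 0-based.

v_0 = (1, 2).
v_1 = A·v_0 = (4, 4).
v_2 = A·v_1 = (2, 3).
v_3 = A·v_2 = (1, 3).
v_4 = A·v_3 = (4, 2).

v_4 = (4, 2)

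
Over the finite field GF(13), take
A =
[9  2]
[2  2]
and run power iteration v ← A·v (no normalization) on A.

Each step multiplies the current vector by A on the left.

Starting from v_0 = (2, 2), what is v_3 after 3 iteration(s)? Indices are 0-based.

v_3 = (5, 2)

v_0 = (2, 2).
v_1 = A·v_0 = (9, 8).
v_2 = A·v_1 = (6, 8).
v_3 = A·v_2 = (5, 2).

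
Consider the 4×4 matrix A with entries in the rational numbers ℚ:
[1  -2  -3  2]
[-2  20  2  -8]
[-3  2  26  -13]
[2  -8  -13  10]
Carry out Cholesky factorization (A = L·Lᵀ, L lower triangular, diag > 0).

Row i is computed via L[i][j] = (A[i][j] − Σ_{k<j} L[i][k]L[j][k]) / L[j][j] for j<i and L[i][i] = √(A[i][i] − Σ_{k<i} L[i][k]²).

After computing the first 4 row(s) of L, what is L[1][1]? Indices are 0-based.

Step 1: L[0][0] = √(1) = 1.
  L[1][0] = (-2) / L[0][0] = -2.
Step 2: L[1][1] = √(16) = 4.
  L[2][0] = (-3) / L[0][0] = -3.
  L[2][1] = (-4) / L[1][1] = -1.
Step 3: L[2][2] = √(16) = 4.
  L[3][0] = (2) / L[0][0] = 2.
  L[3][1] = (-4) / L[1][1] = -1.
  L[3][2] = (-8) / L[2][2] = -2.
Step 4: L[3][3] = √(1) = 1.

L[1][1] = 4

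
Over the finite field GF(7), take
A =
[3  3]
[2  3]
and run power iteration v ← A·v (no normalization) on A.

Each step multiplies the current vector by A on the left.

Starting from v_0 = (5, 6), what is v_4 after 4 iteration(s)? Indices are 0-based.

v_4 = (6, 1)

v_0 = (5, 6).
v_1 = A·v_0 = (5, 0).
v_2 = A·v_1 = (1, 3).
v_3 = A·v_2 = (5, 4).
v_4 = A·v_3 = (6, 1).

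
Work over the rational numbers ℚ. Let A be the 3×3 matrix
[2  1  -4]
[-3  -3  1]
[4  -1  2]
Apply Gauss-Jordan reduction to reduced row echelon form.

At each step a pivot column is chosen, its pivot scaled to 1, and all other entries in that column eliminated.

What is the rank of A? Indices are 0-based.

rank = 3

step 1: normalize row 0 (÷2) = (1, 1/2, -2)
  row 1: subtract -3×row0 = (0, -3/2, -5)
  row 2: subtract 4×row0 = (0, -3, 10)
step 2: normalize row 1 (÷-3/2) = (0, 1, 10/3)
  row 0: subtract 1/2×row1 = (1, 0, -11/3)
  row 2: subtract -3×row1 = (0, 0, 20)
step 3: normalize row 2 (÷20) = (0, 0, 1)
  row 0: subtract -11/3×row2 = (1, 0, 0)
  row 1: subtract 10/3×row2 = (0, 1, 0)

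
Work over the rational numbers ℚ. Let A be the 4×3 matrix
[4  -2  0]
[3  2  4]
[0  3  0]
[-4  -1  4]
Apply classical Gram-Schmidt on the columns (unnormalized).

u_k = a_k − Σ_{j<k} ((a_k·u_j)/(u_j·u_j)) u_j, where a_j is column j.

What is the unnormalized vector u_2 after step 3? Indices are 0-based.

u_2 = (332/367, 1416/367, -258/367, 1394/367)

Step 1: u_0 = a_0 = (4, 3, 0, -4).
Step 2: u_1 = a_1 − (2/41)·u_0 = (-90/41, 76/41, 3, -33/41).
Step 3: u_2 = a_2 − (-4/41)·u_0 − (86/367)·u_1 = (332/367, 1416/367, -258/367, 1394/367).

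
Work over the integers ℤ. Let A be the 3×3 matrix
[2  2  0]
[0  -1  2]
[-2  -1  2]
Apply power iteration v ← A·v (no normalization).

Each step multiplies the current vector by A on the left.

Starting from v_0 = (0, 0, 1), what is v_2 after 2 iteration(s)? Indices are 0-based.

v_0 = (0, 0, 1).
v_1 = A·v_0 = (0, 2, 2).
v_2 = A·v_1 = (4, 2, 2).

v_2 = (4, 2, 2)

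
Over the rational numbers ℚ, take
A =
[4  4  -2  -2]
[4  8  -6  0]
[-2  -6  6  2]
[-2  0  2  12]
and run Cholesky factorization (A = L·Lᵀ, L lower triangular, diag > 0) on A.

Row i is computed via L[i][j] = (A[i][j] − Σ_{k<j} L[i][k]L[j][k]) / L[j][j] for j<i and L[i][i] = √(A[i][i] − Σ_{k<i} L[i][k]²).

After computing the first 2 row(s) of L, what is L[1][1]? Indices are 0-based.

Step 1: L[0][0] = √(4) = 2.
  L[1][0] = (4) / L[0][0] = 2.
Step 2: L[1][1] = √(4) = 2.

L[1][1] = 2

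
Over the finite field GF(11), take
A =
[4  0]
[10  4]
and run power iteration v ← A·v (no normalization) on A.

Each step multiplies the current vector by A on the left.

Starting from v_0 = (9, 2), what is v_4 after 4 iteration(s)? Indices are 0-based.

v_4 = (5, 1)

v_0 = (9, 2).
v_1 = A·v_0 = (3, 10).
v_2 = A·v_1 = (1, 4).
v_3 = A·v_2 = (4, 4).
v_4 = A·v_3 = (5, 1).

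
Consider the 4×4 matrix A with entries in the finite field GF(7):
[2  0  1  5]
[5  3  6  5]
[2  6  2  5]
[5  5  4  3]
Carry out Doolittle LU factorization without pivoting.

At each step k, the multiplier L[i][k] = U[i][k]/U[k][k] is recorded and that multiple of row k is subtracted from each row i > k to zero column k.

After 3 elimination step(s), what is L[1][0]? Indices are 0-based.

L[1][0] = 6

Step 1: pivot at (0,0) is 2.
  row1 ← row1 − (6)·row0  ⇒  L[1][0]=6, U row1=(0, 3, 0, 3)
  row2 ← row2 − (1)·row0  ⇒  L[2][0]=1, U row2=(0, 6, 1, 0)
  row3 ← row3 − (6)·row0  ⇒  L[3][0]=6, U row3=(0, 5, 5, 1)
Step 2: pivot at (1,1) is 3.
  row2 ← row2 − (2)·row1  ⇒  L[2][1]=2, U row2=(0, 0, 1, 1)
  row3 ← row3 − (4)·row1  ⇒  L[3][1]=4, U row3=(0, 0, 5, 3)
Step 3: pivot at (2,2) is 1.
  row3 ← row3 − (5)·row2  ⇒  L[3][2]=5, U row3=(0, 0, 0, 5)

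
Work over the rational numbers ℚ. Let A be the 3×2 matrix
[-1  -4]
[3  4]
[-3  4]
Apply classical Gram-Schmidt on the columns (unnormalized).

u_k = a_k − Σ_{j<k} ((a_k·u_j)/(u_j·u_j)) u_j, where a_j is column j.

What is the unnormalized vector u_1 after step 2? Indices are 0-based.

Step 1: u_0 = a_0 = (-1, 3, -3).
Step 2: u_1 = a_1 − (4/19)·u_0 = (-72/19, 64/19, 88/19).

u_1 = (-72/19, 64/19, 88/19)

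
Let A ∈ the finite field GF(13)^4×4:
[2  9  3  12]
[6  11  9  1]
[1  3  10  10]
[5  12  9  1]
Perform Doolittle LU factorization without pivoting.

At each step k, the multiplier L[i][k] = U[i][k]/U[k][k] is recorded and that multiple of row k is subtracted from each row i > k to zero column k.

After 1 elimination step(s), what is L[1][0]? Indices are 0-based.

[col 0] pivot 2
  R1 -= 3*R0 → (0, 10, 0, 4)  (L[1][0] := 3)
  R2 -= 7*R0 → (0, 5, 2, 4)  (L[2][0] := 7)
  R3 -= 9*R0 → (0, 9, 8, 10)  (L[3][0] := 9)

L[1][0] = 3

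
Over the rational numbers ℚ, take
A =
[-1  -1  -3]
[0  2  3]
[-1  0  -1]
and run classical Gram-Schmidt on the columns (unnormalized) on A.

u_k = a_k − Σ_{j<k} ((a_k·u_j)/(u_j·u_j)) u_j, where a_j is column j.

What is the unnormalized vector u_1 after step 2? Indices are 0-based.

Step 1: u_0 = a_0 = (-1, 0, -1).
Step 2: u_1 = a_1 − (1/2)·u_0 = (-1/2, 2, 1/2).

u_1 = (-1/2, 2, 1/2)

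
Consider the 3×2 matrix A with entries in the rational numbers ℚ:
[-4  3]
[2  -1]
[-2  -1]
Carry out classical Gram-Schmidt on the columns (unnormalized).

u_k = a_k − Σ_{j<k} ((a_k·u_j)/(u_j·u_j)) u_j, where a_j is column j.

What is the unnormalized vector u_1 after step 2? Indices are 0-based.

Step 1: u_0 = a_0 = (-4, 2, -2).
Step 2: u_1 = a_1 − (-1/2)·u_0 = (1, 0, -2).

u_1 = (1, 0, -2)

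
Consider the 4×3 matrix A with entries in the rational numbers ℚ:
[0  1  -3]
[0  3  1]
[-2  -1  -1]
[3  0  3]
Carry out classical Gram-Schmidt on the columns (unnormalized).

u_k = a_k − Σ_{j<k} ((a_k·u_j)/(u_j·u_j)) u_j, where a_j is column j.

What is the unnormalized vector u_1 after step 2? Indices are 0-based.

u_1 = (1, 3, -9/13, -6/13)

Step 1: u_0 = a_0 = (0, 0, -2, 3).
Step 2: u_1 = a_1 − (2/13)·u_0 = (1, 3, -9/13, -6/13).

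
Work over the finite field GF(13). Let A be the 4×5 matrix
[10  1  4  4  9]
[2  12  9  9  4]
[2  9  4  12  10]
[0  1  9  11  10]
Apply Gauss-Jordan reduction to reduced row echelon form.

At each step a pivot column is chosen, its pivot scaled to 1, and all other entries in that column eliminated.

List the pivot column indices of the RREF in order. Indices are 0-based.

pivot columns: 0, 1, 2, 4

pivot(0,0)=10: scale R0 → (1, 4, 3, 3, 10)
  clear (1,0): R1 −= (2)R0 → (0, 4, 3, 3, 10)
  clear (2,0): R2 −= (2)R0 → (0, 1, 11, 6, 3)
pivot(1,1)=4: scale R1 → (0, 1, 4, 4, 9)
  clear (0,1): R0 −= (4)R1 → (1, 0, 0, 0, 0)
  clear (2,1): R2 −= (1)R1 → (0, 0, 7, 2, 7)
  clear (3,1): R3 −= (1)R1 → (0, 0, 5, 7, 1)
pivot(2,2)=7: scale R2 → (0, 0, 1, 4, 1)
  clear (1,2): R1 −= (4)R2 → (0, 1, 0, 1, 5)
  clear (3,2): R3 −= (5)R2 → (0, 0, 0, 0, 9)
col 3: no nonzero at/below row 3; advance.
pivot(3,4)=9: scale R3 → (0, 0, 0, 0, 1)
  clear (1,4): R1 −= (5)R3 → (0, 1, 0, 1, 0)
  clear (2,4): R2 −= (1)R3 → (0, 0, 1, 4, 0)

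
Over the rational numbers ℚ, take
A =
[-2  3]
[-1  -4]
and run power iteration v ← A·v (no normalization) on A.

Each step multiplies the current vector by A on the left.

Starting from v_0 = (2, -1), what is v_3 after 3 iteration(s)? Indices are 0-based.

v_3 = (-43, -16)

v_0 = (2, -1).
v_1 = A·v_0 = (-7, 2).
v_2 = A·v_1 = (20, -1).
v_3 = A·v_2 = (-43, -16).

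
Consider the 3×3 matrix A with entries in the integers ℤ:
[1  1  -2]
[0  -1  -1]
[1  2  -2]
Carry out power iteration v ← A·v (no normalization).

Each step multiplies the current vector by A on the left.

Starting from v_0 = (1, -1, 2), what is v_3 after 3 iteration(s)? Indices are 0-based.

v_3 = (3, -10, 9)

v_0 = (1, -1, 2).
v_1 = A·v_0 = (-4, -1, -5).
v_2 = A·v_1 = (5, 6, 4).
v_3 = A·v_2 = (3, -10, 9).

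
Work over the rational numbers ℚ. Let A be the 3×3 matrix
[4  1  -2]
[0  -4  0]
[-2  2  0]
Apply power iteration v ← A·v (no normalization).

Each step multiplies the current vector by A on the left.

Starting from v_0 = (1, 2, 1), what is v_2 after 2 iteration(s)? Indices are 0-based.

v_2 = (4, 32, -24)

v_0 = (1, 2, 1).
v_1 = A·v_0 = (4, -8, 2).
v_2 = A·v_1 = (4, 32, -24).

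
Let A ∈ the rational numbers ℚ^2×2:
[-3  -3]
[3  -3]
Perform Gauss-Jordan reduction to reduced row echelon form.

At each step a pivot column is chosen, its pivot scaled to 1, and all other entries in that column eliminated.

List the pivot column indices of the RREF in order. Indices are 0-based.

pivot columns: 0, 1

step 1: normalize row 0 (÷-3) = (1, 1)
  row 1: subtract 3×row0 = (0, -6)
step 2: normalize row 1 (÷-6) = (0, 1)
  row 0: subtract 1×row1 = (1, 0)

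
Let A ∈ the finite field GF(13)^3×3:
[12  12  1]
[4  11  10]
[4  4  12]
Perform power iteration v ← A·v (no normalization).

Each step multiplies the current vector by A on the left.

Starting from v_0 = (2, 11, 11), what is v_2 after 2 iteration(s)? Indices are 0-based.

v_0 = (2, 11, 11).
v_1 = A·v_0 = (11, 5, 2).
v_2 = A·v_1 = (12, 2, 10).

v_2 = (12, 2, 10)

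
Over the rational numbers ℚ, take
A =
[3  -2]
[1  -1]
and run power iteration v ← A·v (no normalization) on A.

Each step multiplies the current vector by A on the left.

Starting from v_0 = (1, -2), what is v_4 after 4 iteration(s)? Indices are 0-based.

v_0 = (1, -2).
v_1 = A·v_0 = (7, 3).
v_2 = A·v_1 = (15, 4).
v_3 = A·v_2 = (37, 11).
v_4 = A·v_3 = (89, 26).

v_4 = (89, 26)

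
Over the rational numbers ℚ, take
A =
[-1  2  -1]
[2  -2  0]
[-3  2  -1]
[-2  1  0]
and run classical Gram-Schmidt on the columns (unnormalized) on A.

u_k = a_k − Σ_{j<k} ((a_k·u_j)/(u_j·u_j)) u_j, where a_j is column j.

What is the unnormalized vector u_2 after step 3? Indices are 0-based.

u_2 = (-5/19, -12/19, -9/19, 4/19)

Step 1: u_0 = a_0 = (-1, 2, -3, -2).
Step 2: u_1 = a_1 − (-7/9)·u_0 = (11/9, -4/9, -1/3, -5/9).
Step 3: u_2 = a_2 − (2/9)·u_0 − (-8/19)·u_1 = (-5/19, -12/19, -9/19, 4/19).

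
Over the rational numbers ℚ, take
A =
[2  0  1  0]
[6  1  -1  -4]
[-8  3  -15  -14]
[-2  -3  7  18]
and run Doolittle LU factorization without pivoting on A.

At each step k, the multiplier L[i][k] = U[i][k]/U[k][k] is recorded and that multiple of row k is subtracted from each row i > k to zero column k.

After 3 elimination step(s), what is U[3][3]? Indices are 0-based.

U[3][3] = -2

[col 0] pivot 2
  R1 -= 3*R0 → (0, 1, -4, -4)  (L[1][0] := 3)
  R2 -= -4*R0 → (0, 3, -11, -14)  (L[2][0] := -4)
  R3 -= -1*R0 → (0, -3, 8, 18)  (L[3][0] := -1)
[col 1] pivot 1
  R2 -= 3*R1 → (0, 0, 1, -2)  (L[2][1] := 3)
  R3 -= -3*R1 → (0, 0, -4, 6)  (L[3][1] := -3)
[col 2] pivot 1
  R3 -= -4*R2 → (0, 0, 0, -2)  (L[3][2] := -4)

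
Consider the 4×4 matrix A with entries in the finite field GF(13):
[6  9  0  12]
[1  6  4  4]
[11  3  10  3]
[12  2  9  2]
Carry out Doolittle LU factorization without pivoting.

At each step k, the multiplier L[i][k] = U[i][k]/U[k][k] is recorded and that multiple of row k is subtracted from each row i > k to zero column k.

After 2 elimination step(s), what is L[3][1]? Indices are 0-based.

L[3][1] = 8

Step 1: pivot at (0,0) is 6.
  row1 ← row1 − (11)·row0  ⇒  L[1][0]=11, U row1=(0, 11, 4, 2)
  row2 ← row2 − (4)·row0  ⇒  L[2][0]=4, U row2=(0, 6, 10, 7)
  row3 ← row3 − (2)·row0  ⇒  L[3][0]=2, U row3=(0, 10, 9, 4)
Step 2: pivot at (1,1) is 11.
  row2 ← row2 − (10)·row1  ⇒  L[2][1]=10, U row2=(0, 0, 9, 0)
  row3 ← row3 − (8)·row1  ⇒  L[3][1]=8, U row3=(0, 0, 3, 1)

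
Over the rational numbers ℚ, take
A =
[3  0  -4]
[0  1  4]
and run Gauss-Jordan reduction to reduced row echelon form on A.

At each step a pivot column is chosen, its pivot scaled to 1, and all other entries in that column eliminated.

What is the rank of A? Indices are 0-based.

step 1: normalize row 0 (÷3) = (1, 0, -4/3)
step 2: normalize row 1 (÷1) = (0, 1, 4)

rank = 2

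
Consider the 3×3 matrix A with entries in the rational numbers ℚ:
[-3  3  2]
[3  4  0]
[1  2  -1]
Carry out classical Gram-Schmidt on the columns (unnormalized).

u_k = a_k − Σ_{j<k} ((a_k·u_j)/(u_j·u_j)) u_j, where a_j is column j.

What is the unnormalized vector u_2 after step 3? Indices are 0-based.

u_2 = (25/263, 225/526, -525/526)

Step 1: u_0 = a_0 = (-3, 3, 1).
Step 2: u_1 = a_1 − (5/19)·u_0 = (72/19, 61/19, 33/19).
Step 3: u_2 = a_2 − (-7/19)·u_0 − (111/526)·u_1 = (25/263, 225/526, -525/526).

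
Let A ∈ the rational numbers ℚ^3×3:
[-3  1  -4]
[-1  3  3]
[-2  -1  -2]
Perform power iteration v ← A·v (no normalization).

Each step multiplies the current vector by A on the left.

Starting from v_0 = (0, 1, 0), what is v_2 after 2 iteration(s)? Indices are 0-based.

v_2 = (4, 5, -3)

v_0 = (0, 1, 0).
v_1 = A·v_0 = (1, 3, -1).
v_2 = A·v_1 = (4, 5, -3).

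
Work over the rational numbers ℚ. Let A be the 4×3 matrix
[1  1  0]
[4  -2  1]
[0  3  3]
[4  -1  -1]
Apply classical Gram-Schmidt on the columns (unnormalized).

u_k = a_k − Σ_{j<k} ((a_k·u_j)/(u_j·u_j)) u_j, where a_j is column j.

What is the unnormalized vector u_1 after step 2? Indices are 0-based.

u_1 = (4/3, -2/3, 3, 1/3)

Step 1: u_0 = a_0 = (1, 4, 0, 4).
Step 2: u_1 = a_1 − (-1/3)·u_0 = (4/3, -2/3, 3, 1/3).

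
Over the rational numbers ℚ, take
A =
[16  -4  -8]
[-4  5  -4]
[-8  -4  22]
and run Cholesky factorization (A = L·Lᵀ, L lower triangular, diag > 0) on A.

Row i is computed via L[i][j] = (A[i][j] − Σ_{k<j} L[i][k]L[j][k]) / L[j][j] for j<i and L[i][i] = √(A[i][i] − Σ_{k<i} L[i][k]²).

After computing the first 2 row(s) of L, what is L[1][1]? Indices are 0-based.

L[1][1] = 2

Step 1: L[0][0] = √(16) = 4.
  L[1][0] = (-4) / L[0][0] = -1.
Step 2: L[1][1] = √(4) = 2.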